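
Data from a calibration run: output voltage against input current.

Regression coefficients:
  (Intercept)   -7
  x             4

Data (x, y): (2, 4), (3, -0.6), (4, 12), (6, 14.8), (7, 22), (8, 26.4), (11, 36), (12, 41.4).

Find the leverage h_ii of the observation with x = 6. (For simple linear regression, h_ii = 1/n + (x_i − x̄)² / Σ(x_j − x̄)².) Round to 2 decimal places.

x̄ = (2 + 3 + 4 + 6 + 7 + 8 + 11 + 12)/8 = 6.625
Σ(x − x̄)² = 21.3906 + 13.1406 + 6.89062 + 0.390625 + 0.140625 + 1.89062 + 19.1406 + 28.8906 = 91.875
h = 1/8 + (-0.625)²/91.875 = 0.125 + 0.0042517 = 0.13

h = 0.13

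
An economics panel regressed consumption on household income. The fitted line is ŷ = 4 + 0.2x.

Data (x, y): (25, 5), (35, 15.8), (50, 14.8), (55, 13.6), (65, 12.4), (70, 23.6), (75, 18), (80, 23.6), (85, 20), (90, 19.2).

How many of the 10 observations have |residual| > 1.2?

x=25: ŷ = 4 + 0.2·25 = 9; e = 5 − 9 = -4
x=35: ŷ = 4 + 0.2·35 = 11; e = 15.8 − 11 = 4.8
x=50: ŷ = 4 + 0.2·50 = 14; e = 14.8 − 14 = 0.8
x=55: ŷ = 4 + 0.2·55 = 15; e = 13.6 − 15 = -1.4
x=65: ŷ = 4 + 0.2·65 = 17; e = 12.4 − 17 = -4.6
x=70: ŷ = 4 + 0.2·70 = 18; e = 23.6 − 18 = 5.6
x=75: ŷ = 4 + 0.2·75 = 19; e = 18 − 19 = -1
x=80: ŷ = 4 + 0.2·80 = 20; e = 23.6 − 20 = 3.6
x=85: ŷ = 4 + 0.2·85 = 21; e = 20 − 21 = -1
x=90: ŷ = 4 + 0.2·90 = 22; e = 19.2 − 22 = -2.8
|e| > 1.2: x=25 (|e|=4), x=35 (|e|=4.8), x=55 (|e|=1.4), x=65 (|e|=4.6), x=70 (|e|=5.6), x=80 (|e|=3.6), x=90 (|e|=2.8) → 7

7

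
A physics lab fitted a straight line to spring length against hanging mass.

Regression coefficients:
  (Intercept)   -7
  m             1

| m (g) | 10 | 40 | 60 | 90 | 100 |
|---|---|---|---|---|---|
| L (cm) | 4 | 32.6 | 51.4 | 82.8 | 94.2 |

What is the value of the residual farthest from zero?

e = -1.6

m=10: ŷ = -7 + 10 = 3; e = 4 − 3 = 1
m=40: ŷ = -7 + 40 = 33; e = 32.6 − 33 = -0.4
m=60: ŷ = -7 + 60 = 53; e = 51.4 − 53 = -1.6
m=90: ŷ = -7 + 90 = 83; e = 82.8 − 83 = -0.2
m=100: ŷ = -7 + 100 = 93; e = 94.2 − 93 = 1.2
Largest |e| is 1.6 at m = 60, residual -1.6.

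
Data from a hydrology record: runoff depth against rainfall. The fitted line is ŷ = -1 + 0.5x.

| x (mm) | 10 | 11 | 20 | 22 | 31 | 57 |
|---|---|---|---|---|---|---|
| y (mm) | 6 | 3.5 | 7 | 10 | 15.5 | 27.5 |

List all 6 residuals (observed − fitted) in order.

x=10: ŷ = -1 + 0.5·10 = 4; e = 6 − 4 = 2
x=11: ŷ = -1 + 0.5·11 = 4.5; e = 3.5 − 4.5 = -1
x=20: ŷ = -1 + 0.5·20 = 9; e = 7 − 9 = -2
x=22: ŷ = -1 + 0.5·22 = 10; e = 10 − 10 = 0
x=31: ŷ = -1 + 0.5·31 = 14.5; e = 15.5 − 14.5 = 1
x=57: ŷ = -1 + 0.5·57 = 27.5; e = 27.5 − 27.5 = 0

2, -1, -2, 0, 1, 0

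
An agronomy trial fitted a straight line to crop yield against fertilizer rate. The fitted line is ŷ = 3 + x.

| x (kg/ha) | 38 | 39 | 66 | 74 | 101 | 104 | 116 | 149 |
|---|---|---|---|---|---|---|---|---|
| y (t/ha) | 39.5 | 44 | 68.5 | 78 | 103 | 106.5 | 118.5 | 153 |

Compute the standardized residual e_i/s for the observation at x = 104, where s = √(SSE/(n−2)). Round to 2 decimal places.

x=38: ŷ = 3 + 38 = 41; e = 39.5 − 41 = -1.5
x=39: ŷ = 3 + 39 = 42; e = 44 − 42 = 2
x=66: ŷ = 3 + 66 = 69; e = 68.5 − 69 = -0.5
x=74: ŷ = 3 + 74 = 77; e = 78 − 77 = 1
x=101: ŷ = 3 + 101 = 104; e = 103 − 104 = -1
x=104: ŷ = 3 + 104 = 107; e = 106.5 − 107 = -0.5
x=116: ŷ = 3 + 116 = 119; e = 118.5 − 119 = -0.5
x=149: ŷ = 3 + 149 = 152; e = 153 − 152 = 1
SSE = 2.25 + 4 + 0.25 + 1 + 1 + 0.25 + 0.25 + 1 = 10
s = √(10/6) = 1.29099
e/s = -0.5 / 1.29099 = -0.39

-0.39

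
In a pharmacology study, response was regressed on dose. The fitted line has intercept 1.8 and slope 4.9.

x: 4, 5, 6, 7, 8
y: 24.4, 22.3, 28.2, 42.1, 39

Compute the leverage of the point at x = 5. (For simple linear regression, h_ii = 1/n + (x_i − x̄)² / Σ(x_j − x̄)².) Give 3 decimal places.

x̄ = (4 + 5 + 6 + 7 + 8)/5 = 6
Σ(x − x̄)² = 4 + 1 + 0 + 1 + 4 = 10
h = 1/5 + (-1)²/10 = 0.2 + 0.1 = 0.300

h = 0.300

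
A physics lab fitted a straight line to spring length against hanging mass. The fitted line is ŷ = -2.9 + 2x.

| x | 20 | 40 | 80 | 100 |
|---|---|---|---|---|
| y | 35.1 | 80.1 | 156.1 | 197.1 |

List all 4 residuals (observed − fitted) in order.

x=20: ŷ = -2.9 + 2·20 = 37.1; e = 35.1 − 37.1 = -2
x=40: ŷ = -2.9 + 2·40 = 77.1; e = 80.1 − 77.1 = 3
x=80: ŷ = -2.9 + 2·80 = 157.1; e = 156.1 − 157.1 = -1
x=100: ŷ = -2.9 + 2·100 = 197.1; e = 197.1 − 197.1 = 0

-2, 3, -1, 0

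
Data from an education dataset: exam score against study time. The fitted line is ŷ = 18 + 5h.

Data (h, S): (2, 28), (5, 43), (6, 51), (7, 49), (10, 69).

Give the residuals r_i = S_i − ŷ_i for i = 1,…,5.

0, 0, 3, -4, 1

h=2: ŷ = 18 + 5·2 = 28; r = 28 − 28 = 0
h=5: ŷ = 18 + 5·5 = 43; r = 43 − 43 = 0
h=6: ŷ = 18 + 5·6 = 48; r = 51 − 48 = 3
h=7: ŷ = 18 + 5·7 = 53; r = 49 − 53 = -4
h=10: ŷ = 18 + 5·10 = 68; r = 69 − 68 = 1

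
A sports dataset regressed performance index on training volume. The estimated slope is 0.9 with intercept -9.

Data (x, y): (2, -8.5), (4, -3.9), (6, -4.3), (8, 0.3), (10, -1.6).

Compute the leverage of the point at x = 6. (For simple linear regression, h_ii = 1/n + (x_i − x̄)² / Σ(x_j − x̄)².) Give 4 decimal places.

x̄ = (2 + 4 + 6 + 8 + 10)/5 = 6
Σ(x − x̄)² = 16 + 4 + 0 + 4 + 16 = 40
h = 1/5 + (0)²/40 = 0.2 + 0 = 0.2000

h = 0.2000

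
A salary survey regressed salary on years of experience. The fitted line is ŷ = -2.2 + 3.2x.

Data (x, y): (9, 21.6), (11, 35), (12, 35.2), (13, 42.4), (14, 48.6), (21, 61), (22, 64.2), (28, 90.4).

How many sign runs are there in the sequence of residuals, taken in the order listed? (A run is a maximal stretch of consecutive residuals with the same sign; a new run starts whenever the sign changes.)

x=9: ŷ = -2.2 + 3.2·9 = 26.6; e = 21.6 − 26.6 = -5
x=11: ŷ = -2.2 + 3.2·11 = 33; e = 35 − 33 = 2
x=12: ŷ = -2.2 + 3.2·12 = 36.2; e = 35.2 − 36.2 = -1
x=13: ŷ = -2.2 + 3.2·13 = 39.4; e = 42.4 − 39.4 = 3
x=14: ŷ = -2.2 + 3.2·14 = 42.6; e = 48.6 − 42.6 = 6
x=21: ŷ = -2.2 + 3.2·21 = 65; e = 61 − 65 = -4
x=22: ŷ = -2.2 + 3.2·22 = 68.2; e = 64.2 − 68.2 = -4
x=28: ŷ = -2.2 + 3.2·28 = 87.4; e = 90.4 − 87.4 = 3
Signs: − + − + + − − +
Runs: −×1, +×1, −×1, +×2, −×2, +×1 → 6

6 runs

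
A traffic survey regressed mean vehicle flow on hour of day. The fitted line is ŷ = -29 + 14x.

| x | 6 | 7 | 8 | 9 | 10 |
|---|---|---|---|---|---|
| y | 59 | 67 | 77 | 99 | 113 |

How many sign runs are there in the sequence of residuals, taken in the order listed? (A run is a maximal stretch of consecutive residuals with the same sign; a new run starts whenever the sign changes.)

x=6: ŷ = -29 + 14·6 = 55; e = 59 − 55 = 4
x=7: ŷ = -29 + 14·7 = 69; e = 67 − 69 = -2
x=8: ŷ = -29 + 14·8 = 83; e = 77 − 83 = -6
x=9: ŷ = -29 + 14·9 = 97; e = 99 − 97 = 2
x=10: ŷ = -29 + 14·10 = 111; e = 113 − 111 = 2
Signs: + − − + +
Runs: +×1, −×2, +×2 → 3

3 runs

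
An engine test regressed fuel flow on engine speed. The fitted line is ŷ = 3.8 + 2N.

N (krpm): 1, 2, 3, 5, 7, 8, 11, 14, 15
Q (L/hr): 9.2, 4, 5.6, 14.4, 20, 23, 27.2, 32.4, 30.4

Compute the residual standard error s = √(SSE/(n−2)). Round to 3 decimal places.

s = 3.228

N=1: ŷ = 3.8 + 2·1 = 5.8; r = 9.2 − 5.8 = 3.4
N=2: ŷ = 3.8 + 2·2 = 7.8; r = 4 − 7.8 = -3.8
N=3: ŷ = 3.8 + 2·3 = 9.8; r = 5.6 − 9.8 = -4.2
N=5: ŷ = 3.8 + 2·5 = 13.8; r = 14.4 − 13.8 = 0.6
N=7: ŷ = 3.8 + 2·7 = 17.8; r = 20 − 17.8 = 2.2
N=8: ŷ = 3.8 + 2·8 = 19.8; r = 23 − 19.8 = 3.2
N=11: ŷ = 3.8 + 2·11 = 25.8; r = 27.2 − 25.8 = 1.4
N=14: ŷ = 3.8 + 2·14 = 31.8; r = 32.4 − 31.8 = 0.6
N=15: ŷ = 3.8 + 2·15 = 33.8; r = 30.4 − 33.8 = -3.4
SSE = 11.56 + 14.44 + 17.64 + 0.36 + 4.84 + 10.24 + 1.96 + 0.36 + 11.56 = 72.96
s = √(72.96/7) = √10.4229 ≈ 3.228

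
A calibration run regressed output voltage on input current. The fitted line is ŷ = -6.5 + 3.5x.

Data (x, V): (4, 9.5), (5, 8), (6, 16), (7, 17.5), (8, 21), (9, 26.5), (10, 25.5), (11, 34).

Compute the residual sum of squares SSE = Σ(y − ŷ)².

x=4: ŷ = -6.5 + 3.5·4 = 7.5; r = 9.5 − 7.5 = 2
x=5: ŷ = -6.5 + 3.5·5 = 11; r = 8 − 11 = -3
x=6: ŷ = -6.5 + 3.5·6 = 14.5; r = 16 − 14.5 = 1.5
x=7: ŷ = -6.5 + 3.5·7 = 18; r = 17.5 − 18 = -0.5
x=8: ŷ = -6.5 + 3.5·8 = 21.5; r = 21 − 21.5 = -0.5
x=9: ŷ = -6.5 + 3.5·9 = 25; r = 26.5 − 25 = 1.5
x=10: ŷ = -6.5 + 3.5·10 = 28.5; r = 25.5 − 28.5 = -3
x=11: ŷ = -6.5 + 3.5·11 = 32; r = 34 − 32 = 2
SSE = 4 + 9 + 2.25 + 0.25 + 0.25 + 2.25 + 9 + 4 = 31

SSE = 31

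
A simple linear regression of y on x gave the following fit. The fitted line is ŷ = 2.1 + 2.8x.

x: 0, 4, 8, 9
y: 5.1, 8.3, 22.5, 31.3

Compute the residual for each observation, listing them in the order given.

x=0: ŷ = 2.1 + 2.8·0 = 2.1; r = 5.1 − 2.1 = 3
x=4: ŷ = 2.1 + 2.8·4 = 13.3; r = 8.3 − 13.3 = -5
x=8: ŷ = 2.1 + 2.8·8 = 24.5; r = 22.5 − 24.5 = -2
x=9: ŷ = 2.1 + 2.8·9 = 27.3; r = 31.3 − 27.3 = 4

3, -5, -2, 4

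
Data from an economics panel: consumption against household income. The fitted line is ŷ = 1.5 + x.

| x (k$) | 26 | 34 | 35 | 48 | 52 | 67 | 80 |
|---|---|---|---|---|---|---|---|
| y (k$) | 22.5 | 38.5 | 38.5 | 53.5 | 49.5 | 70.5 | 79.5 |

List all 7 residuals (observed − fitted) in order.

-5, 3, 2, 4, -4, 2, -2

x=26: ŷ = 1.5 + 26 = 27.5; r = 22.5 − 27.5 = -5
x=34: ŷ = 1.5 + 34 = 35.5; r = 38.5 − 35.5 = 3
x=35: ŷ = 1.5 + 35 = 36.5; r = 38.5 − 36.5 = 2
x=48: ŷ = 1.5 + 48 = 49.5; r = 53.5 − 49.5 = 4
x=52: ŷ = 1.5 + 52 = 53.5; r = 49.5 − 53.5 = -4
x=67: ŷ = 1.5 + 67 = 68.5; r = 70.5 − 68.5 = 2
x=80: ŷ = 1.5 + 80 = 81.5; r = 79.5 − 81.5 = -2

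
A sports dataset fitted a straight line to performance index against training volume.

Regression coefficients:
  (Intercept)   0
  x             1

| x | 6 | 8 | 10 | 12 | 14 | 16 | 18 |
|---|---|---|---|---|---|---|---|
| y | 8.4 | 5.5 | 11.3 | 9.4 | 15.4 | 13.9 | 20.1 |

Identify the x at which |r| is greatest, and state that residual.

x = 12, r = -2.6

x=6: ŷ = 6 = 6; r = 8.4 − 6 = 2.4
x=8: ŷ = 8 = 8; r = 5.5 − 8 = -2.5
x=10: ŷ = 10 = 10; r = 11.3 − 10 = 1.3
x=12: ŷ = 12 = 12; r = 9.4 − 12 = -2.6
x=14: ŷ = 14 = 14; r = 15.4 − 14 = 1.4
x=16: ŷ = 16 = 16; r = 13.9 − 16 = -2.1
x=18: ŷ = 18 = 18; r = 20.1 − 18 = 2.1
Largest |r| is 2.6 at x = 12, residual -2.6.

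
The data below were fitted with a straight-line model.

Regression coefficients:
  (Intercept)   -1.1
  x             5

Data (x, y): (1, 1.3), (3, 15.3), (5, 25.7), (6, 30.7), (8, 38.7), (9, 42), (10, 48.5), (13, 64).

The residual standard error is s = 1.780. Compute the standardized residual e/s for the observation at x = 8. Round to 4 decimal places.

-0.1124

ŷ = -1.1 + 5·8 = 38.9
e = 38.7 − 38.9 = -0.2
e/s = -0.2 / 1.780 = -0.1124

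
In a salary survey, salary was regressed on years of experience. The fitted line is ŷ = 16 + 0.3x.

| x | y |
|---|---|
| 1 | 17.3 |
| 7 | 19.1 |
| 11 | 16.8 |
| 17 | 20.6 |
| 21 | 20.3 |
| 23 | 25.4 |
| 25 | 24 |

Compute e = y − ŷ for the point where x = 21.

ŷ = 16 + 0.3·21 = 22.3
e = 20.3 − 22.3 = -2

e = -2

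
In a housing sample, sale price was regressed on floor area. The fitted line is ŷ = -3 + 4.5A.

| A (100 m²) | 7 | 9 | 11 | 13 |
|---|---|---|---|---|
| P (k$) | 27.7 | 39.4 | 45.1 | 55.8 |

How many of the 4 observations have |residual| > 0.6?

A=7: ŷ = -3 + 4.5·7 = 28.5; e = 27.7 − 28.5 = -0.8
A=9: ŷ = -3 + 4.5·9 = 37.5; e = 39.4 − 37.5 = 1.9
A=11: ŷ = -3 + 4.5·11 = 46.5; e = 45.1 − 46.5 = -1.4
A=13: ŷ = -3 + 4.5·13 = 55.5; e = 55.8 − 55.5 = 0.3
|e| > 0.6: A=7 (|e|=0.8), A=9 (|e|=1.9), A=11 (|e|=1.4) → 3

3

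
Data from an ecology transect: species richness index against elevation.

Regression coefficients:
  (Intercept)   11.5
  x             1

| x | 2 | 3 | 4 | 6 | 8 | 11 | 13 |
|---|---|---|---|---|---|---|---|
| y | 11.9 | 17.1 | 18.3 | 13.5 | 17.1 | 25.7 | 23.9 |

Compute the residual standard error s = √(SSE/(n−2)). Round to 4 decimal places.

s = 3.1471

x=2: ŷ = 11.5 + 2 = 13.5; e = 11.9 − 13.5 = -1.6
x=3: ŷ = 11.5 + 3 = 14.5; e = 17.1 − 14.5 = 2.6
x=4: ŷ = 11.5 + 4 = 15.5; e = 18.3 − 15.5 = 2.8
x=6: ŷ = 11.5 + 6 = 17.5; e = 13.5 − 17.5 = -4
x=8: ŷ = 11.5 + 8 = 19.5; e = 17.1 − 19.5 = -2.4
x=11: ŷ = 11.5 + 11 = 22.5; e = 25.7 − 22.5 = 3.2
x=13: ŷ = 11.5 + 13 = 24.5; e = 23.9 − 24.5 = -0.6
SSE = 2.56 + 6.76 + 7.84 + 16 + 5.76 + 10.24 + 0.36 = 49.52
s = √(49.52/5) = √9.904 ≈ 3.1471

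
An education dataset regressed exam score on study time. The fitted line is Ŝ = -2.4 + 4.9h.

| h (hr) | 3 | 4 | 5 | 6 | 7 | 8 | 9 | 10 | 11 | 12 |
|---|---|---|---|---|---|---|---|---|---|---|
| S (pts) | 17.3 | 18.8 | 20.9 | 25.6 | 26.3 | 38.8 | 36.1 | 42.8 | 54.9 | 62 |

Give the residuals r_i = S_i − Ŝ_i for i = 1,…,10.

5, 1.6, -1.2, -1.4, -5.6, 2, -5.6, -3.8, 3.4, 5.6

h=3: Ŝ = -2.4 + 4.9·3 = 12.3; r = 17.3 − 12.3 = 5
h=4: Ŝ = -2.4 + 4.9·4 = 17.2; r = 18.8 − 17.2 = 1.6
h=5: Ŝ = -2.4 + 4.9·5 = 22.1; r = 20.9 − 22.1 = -1.2
h=6: Ŝ = -2.4 + 4.9·6 = 27; r = 25.6 − 27 = -1.4
h=7: Ŝ = -2.4 + 4.9·7 = 31.9; r = 26.3 − 31.9 = -5.6
h=8: Ŝ = -2.4 + 4.9·8 = 36.8; r = 38.8 − 36.8 = 2
h=9: Ŝ = -2.4 + 4.9·9 = 41.7; r = 36.1 − 41.7 = -5.6
h=10: Ŝ = -2.4 + 4.9·10 = 46.6; r = 42.8 − 46.6 = -3.8
h=11: Ŝ = -2.4 + 4.9·11 = 51.5; r = 54.9 − 51.5 = 3.4
h=12: Ŝ = -2.4 + 4.9·12 = 56.4; r = 62 − 56.4 = 5.6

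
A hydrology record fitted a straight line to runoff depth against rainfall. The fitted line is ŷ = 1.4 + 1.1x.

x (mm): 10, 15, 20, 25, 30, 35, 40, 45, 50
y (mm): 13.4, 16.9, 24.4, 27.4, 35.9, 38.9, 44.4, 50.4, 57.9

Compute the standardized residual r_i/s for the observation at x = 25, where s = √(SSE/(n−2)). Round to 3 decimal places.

x=10: ŷ = 1.4 + 1.1·10 = 12.4; r = 13.4 − 12.4 = 1
x=15: ŷ = 1.4 + 1.1·15 = 17.9; r = 16.9 − 17.9 = -1
x=20: ŷ = 1.4 + 1.1·20 = 23.4; r = 24.4 − 23.4 = 1
x=25: ŷ = 1.4 + 1.1·25 = 28.9; r = 27.4 − 28.9 = -1.5
x=30: ŷ = 1.4 + 1.1·30 = 34.4; r = 35.9 − 34.4 = 1.5
x=35: ŷ = 1.4 + 1.1·35 = 39.9; r = 38.9 − 39.9 = -1
x=40: ŷ = 1.4 + 1.1·40 = 45.4; r = 44.4 − 45.4 = -1
x=45: ŷ = 1.4 + 1.1·45 = 50.9; r = 50.4 − 50.9 = -0.5
x=50: ŷ = 1.4 + 1.1·50 = 56.4; r = 57.9 − 56.4 = 1.5
SSE = 1 + 1 + 1 + 2.25 + 2.25 + 1 + 1 + 0.25 + 2.25 = 12
s = √(12/7) = 1.30931
r/s = -1.5 / 1.30931 = -1.146

-1.146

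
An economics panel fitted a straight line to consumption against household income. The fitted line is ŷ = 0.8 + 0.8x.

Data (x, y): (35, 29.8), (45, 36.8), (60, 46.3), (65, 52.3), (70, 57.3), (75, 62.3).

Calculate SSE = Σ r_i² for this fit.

SSE = 10

x=35: ŷ = 0.8 + 0.8·35 = 28.8; r = 29.8 − 28.8 = 1
x=45: ŷ = 0.8 + 0.8·45 = 36.8; r = 36.8 − 36.8 = 0
x=60: ŷ = 0.8 + 0.8·60 = 48.8; r = 46.3 − 48.8 = -2.5
x=65: ŷ = 0.8 + 0.8·65 = 52.8; r = 52.3 − 52.8 = -0.5
x=70: ŷ = 0.8 + 0.8·70 = 56.8; r = 57.3 − 56.8 = 0.5
x=75: ŷ = 0.8 + 0.8·75 = 60.8; r = 62.3 − 60.8 = 1.5
SSE = 1 + 0 + 6.25 + 0.25 + 0.25 + 2.25 = 10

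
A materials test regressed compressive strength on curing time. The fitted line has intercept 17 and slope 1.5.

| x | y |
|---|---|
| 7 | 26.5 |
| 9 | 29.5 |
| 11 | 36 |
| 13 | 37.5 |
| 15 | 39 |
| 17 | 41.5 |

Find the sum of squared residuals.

x=7: ŷ = 17 + 1.5·7 = 27.5; r = 26.5 − 27.5 = -1
x=9: ŷ = 17 + 1.5·9 = 30.5; r = 29.5 − 30.5 = -1
x=11: ŷ = 17 + 1.5·11 = 33.5; r = 36 − 33.5 = 2.5
x=13: ŷ = 17 + 1.5·13 = 36.5; r = 37.5 − 36.5 = 1
x=15: ŷ = 17 + 1.5·15 = 39.5; r = 39 − 39.5 = -0.5
x=17: ŷ = 17 + 1.5·17 = 42.5; r = 41.5 − 42.5 = -1
SSE = 1 + 1 + 6.25 + 1 + 0.25 + 1 = 10.5

SSE = 10.5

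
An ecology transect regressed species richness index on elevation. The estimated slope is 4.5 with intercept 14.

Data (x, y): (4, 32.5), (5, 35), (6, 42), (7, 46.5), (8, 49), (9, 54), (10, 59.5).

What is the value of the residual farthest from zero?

e = -1.5

x=4: ŷ = 14 + 4.5·4 = 32; e = 32.5 − 32 = 0.5
x=5: ŷ = 14 + 4.5·5 = 36.5; e = 35 − 36.5 = -1.5
x=6: ŷ = 14 + 4.5·6 = 41; e = 42 − 41 = 1
x=7: ŷ = 14 + 4.5·7 = 45.5; e = 46.5 − 45.5 = 1
x=8: ŷ = 14 + 4.5·8 = 50; e = 49 − 50 = -1
x=9: ŷ = 14 + 4.5·9 = 54.5; e = 54 − 54.5 = -0.5
x=10: ŷ = 14 + 4.5·10 = 59; e = 59.5 − 59 = 0.5
Largest |e| is 1.5 at x = 5, residual -1.5.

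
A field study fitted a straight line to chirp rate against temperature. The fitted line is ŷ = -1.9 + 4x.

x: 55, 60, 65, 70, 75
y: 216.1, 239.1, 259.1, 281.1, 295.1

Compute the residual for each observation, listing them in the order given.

x=55: ŷ = -1.9 + 4·55 = 218.1; r = 216.1 − 218.1 = -2
x=60: ŷ = -1.9 + 4·60 = 238.1; r = 239.1 − 238.1 = 1
x=65: ŷ = -1.9 + 4·65 = 258.1; r = 259.1 − 258.1 = 1
x=70: ŷ = -1.9 + 4·70 = 278.1; r = 281.1 − 278.1 = 3
x=75: ŷ = -1.9 + 4·75 = 298.1; r = 295.1 − 298.1 = -3

-2, 1, 1, 3, -3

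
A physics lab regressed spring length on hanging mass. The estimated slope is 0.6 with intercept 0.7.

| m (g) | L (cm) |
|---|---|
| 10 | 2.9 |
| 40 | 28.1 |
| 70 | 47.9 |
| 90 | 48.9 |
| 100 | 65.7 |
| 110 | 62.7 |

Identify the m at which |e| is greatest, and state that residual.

m = 90, e = -5.8

m=10: L̂ = 0.7 + 0.6·10 = 6.7; e = 2.9 − 6.7 = -3.8
m=40: L̂ = 0.7 + 0.6·40 = 24.7; e = 28.1 − 24.7 = 3.4
m=70: L̂ = 0.7 + 0.6·70 = 42.7; e = 47.9 − 42.7 = 5.2
m=90: L̂ = 0.7 + 0.6·90 = 54.7; e = 48.9 − 54.7 = -5.8
m=100: L̂ = 0.7 + 0.6·100 = 60.7; e = 65.7 − 60.7 = 5
m=110: L̂ = 0.7 + 0.6·110 = 66.7; e = 62.7 − 66.7 = -4
Largest |e| is 5.8 at m = 90, residual -5.8.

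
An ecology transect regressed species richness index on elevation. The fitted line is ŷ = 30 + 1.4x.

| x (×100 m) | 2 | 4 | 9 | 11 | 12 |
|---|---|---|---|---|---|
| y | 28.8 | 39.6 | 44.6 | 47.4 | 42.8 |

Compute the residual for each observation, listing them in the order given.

x=2: ŷ = 30 + 1.4·2 = 32.8; e = 28.8 − 32.8 = -4
x=4: ŷ = 30 + 1.4·4 = 35.6; e = 39.6 − 35.6 = 4
x=9: ŷ = 30 + 1.4·9 = 42.6; e = 44.6 − 42.6 = 2
x=11: ŷ = 30 + 1.4·11 = 45.4; e = 47.4 − 45.4 = 2
x=12: ŷ = 30 + 1.4·12 = 46.8; e = 42.8 − 46.8 = -4

-4, 4, 2, 2, -4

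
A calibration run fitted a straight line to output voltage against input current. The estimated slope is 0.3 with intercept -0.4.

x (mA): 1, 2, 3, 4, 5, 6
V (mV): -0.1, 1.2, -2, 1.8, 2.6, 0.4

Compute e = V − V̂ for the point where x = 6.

V̂ = -0.4 + 0.3·6 = 1.4
e = 0.4 − 1.4 = -1

e = -1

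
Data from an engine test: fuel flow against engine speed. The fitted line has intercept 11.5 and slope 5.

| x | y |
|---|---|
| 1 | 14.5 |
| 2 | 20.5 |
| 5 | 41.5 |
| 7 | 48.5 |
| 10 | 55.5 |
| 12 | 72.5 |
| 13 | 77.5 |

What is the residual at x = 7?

e = 2

ŷ = 11.5 + 5·7 = 46.5
e = 48.5 − 46.5 = 2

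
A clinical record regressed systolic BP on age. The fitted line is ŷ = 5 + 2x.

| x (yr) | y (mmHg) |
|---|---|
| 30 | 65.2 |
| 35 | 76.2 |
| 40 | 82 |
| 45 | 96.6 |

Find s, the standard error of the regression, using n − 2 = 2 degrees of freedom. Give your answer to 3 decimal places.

x=30: ŷ = 5 + 2·30 = 65; r = 65.2 − 65 = 0.2
x=35: ŷ = 5 + 2·35 = 75; r = 76.2 − 75 = 1.2
x=40: ŷ = 5 + 2·40 = 85; r = 82 − 85 = -3
x=45: ŷ = 5 + 2·45 = 95; r = 96.6 − 95 = 1.6
SSE = 0.04 + 1.44 + 9 + 2.56 = 13.04
s = √(13.04/2) = √6.52 ≈ 2.553

s = 2.553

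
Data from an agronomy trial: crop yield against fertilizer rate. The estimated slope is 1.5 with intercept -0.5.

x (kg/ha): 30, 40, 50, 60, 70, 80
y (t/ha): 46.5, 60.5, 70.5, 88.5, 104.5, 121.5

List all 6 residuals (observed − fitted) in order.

x=30: ŷ = -0.5 + 1.5·30 = 44.5; r = 46.5 − 44.5 = 2
x=40: ŷ = -0.5 + 1.5·40 = 59.5; r = 60.5 − 59.5 = 1
x=50: ŷ = -0.5 + 1.5·50 = 74.5; r = 70.5 − 74.5 = -4
x=60: ŷ = -0.5 + 1.5·60 = 89.5; r = 88.5 − 89.5 = -1
x=70: ŷ = -0.5 + 1.5·70 = 104.5; r = 104.5 − 104.5 = 0
x=80: ŷ = -0.5 + 1.5·80 = 119.5; r = 121.5 − 119.5 = 2

2, 1, -4, -1, 0, 2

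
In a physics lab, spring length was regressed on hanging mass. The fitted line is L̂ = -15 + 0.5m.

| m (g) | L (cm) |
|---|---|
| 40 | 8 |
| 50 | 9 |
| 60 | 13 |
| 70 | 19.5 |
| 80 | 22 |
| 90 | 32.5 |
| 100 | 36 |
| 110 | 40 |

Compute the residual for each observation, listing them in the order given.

3, -1, -2, -0.5, -3, 2.5, 1, 0

m=40: L̂ = -15 + 0.5·40 = 5; e = 8 − 5 = 3
m=50: L̂ = -15 + 0.5·50 = 10; e = 9 − 10 = -1
m=60: L̂ = -15 + 0.5·60 = 15; e = 13 − 15 = -2
m=70: L̂ = -15 + 0.5·70 = 20; e = 19.5 − 20 = -0.5
m=80: L̂ = -15 + 0.5·80 = 25; e = 22 − 25 = -3
m=90: L̂ = -15 + 0.5·90 = 30; e = 32.5 − 30 = 2.5
m=100: L̂ = -15 + 0.5·100 = 35; e = 36 − 35 = 1
m=110: L̂ = -15 + 0.5·110 = 40; e = 40 − 40 = 0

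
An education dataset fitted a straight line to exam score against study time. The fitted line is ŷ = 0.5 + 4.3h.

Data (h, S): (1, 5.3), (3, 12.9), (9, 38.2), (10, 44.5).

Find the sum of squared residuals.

SSE = 2.5

h=1: ŷ = 0.5 + 4.3·1 = 4.8; e = 5.3 − 4.8 = 0.5
h=3: ŷ = 0.5 + 4.3·3 = 13.4; e = 12.9 − 13.4 = -0.5
h=9: ŷ = 0.5 + 4.3·9 = 39.2; e = 38.2 − 39.2 = -1
h=10: ŷ = 0.5 + 4.3·10 = 43.5; e = 44.5 − 43.5 = 1
SSE = 0.25 + 0.25 + 1 + 1 = 2.5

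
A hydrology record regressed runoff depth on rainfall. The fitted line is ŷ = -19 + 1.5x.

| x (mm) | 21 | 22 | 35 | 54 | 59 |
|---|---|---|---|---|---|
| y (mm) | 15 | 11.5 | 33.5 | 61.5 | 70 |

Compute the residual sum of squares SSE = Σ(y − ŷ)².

SSE = 13

x=21: ŷ = -19 + 1.5·21 = 12.5; e = 15 − 12.5 = 2.5
x=22: ŷ = -19 + 1.5·22 = 14; e = 11.5 − 14 = -2.5
x=35: ŷ = -19 + 1.5·35 = 33.5; e = 33.5 − 33.5 = 0
x=54: ŷ = -19 + 1.5·54 = 62; e = 61.5 − 62 = -0.5
x=59: ŷ = -19 + 1.5·59 = 69.5; e = 70 − 69.5 = 0.5
SSE = 6.25 + 6.25 + 0 + 0.25 + 0.25 = 13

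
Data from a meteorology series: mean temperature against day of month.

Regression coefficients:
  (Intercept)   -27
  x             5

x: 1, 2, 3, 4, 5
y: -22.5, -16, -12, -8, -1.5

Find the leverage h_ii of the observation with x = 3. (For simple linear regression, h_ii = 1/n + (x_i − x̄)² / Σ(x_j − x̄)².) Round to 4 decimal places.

h = 0.2000

x̄ = (1 + 2 + 3 + 4 + 5)/5 = 3
Σ(x − x̄)² = 4 + 1 + 0 + 1 + 4 = 10
h = 1/5 + (0)²/10 = 0.2 + 0 = 0.2000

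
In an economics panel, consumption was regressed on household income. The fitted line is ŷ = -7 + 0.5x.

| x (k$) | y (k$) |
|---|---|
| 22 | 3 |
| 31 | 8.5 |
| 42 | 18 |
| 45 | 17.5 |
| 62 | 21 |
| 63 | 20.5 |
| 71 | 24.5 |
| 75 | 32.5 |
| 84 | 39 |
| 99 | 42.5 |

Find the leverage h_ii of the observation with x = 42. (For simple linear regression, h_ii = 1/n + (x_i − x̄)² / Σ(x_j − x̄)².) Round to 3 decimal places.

x̄ = (22 + 31 + 42 + 45 + 62 + 63 + 71 + 75 + 84 + 99)/10 = 59.4
Σ(x − x̄)² = 1398.76 + 806.56 + 302.76 + 207.36 + 6.76 + 12.96 + 134.56 + 243.36 + 605.16 + 1568.16 = 5286.4
h = 1/10 + (-17.4)²/5286.4 = 0.1 + 0.0572715 = 0.157

h = 0.157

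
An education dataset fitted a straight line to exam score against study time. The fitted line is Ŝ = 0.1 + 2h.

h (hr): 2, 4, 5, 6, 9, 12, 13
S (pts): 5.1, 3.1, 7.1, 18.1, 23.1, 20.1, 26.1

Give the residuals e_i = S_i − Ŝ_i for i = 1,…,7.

h=2: Ŝ = 0.1 + 2·2 = 4.1; e = 5.1 − 4.1 = 1
h=4: Ŝ = 0.1 + 2·4 = 8.1; e = 3.1 − 8.1 = -5
h=5: Ŝ = 0.1 + 2·5 = 10.1; e = 7.1 − 10.1 = -3
h=6: Ŝ = 0.1 + 2·6 = 12.1; e = 18.1 − 12.1 = 6
h=9: Ŝ = 0.1 + 2·9 = 18.1; e = 23.1 − 18.1 = 5
h=12: Ŝ = 0.1 + 2·12 = 24.1; e = 20.1 − 24.1 = -4
h=13: Ŝ = 0.1 + 2·13 = 26.1; e = 26.1 − 26.1 = 0

1, -5, -3, 6, 5, -4, 0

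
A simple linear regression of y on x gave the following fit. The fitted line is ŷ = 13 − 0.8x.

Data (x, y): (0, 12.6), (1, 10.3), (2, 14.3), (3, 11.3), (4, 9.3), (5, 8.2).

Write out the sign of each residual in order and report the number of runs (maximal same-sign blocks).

x=0: ŷ = 13 − 0.8·0 = 13; r = 12.6 − 13 = -0.4
x=1: ŷ = 13 − 0.8·1 = 12.2; r = 10.3 − 12.2 = -1.9
x=2: ŷ = 13 − 0.8·2 = 11.4; r = 14.3 − 11.4 = 2.9
x=3: ŷ = 13 − 0.8·3 = 10.6; r = 11.3 − 10.6 = 0.7
x=4: ŷ = 13 − 0.8·4 = 9.8; r = 9.3 − 9.8 = -0.5
x=5: ŷ = 13 − 0.8·5 = 9; r = 8.2 − 9 = -0.8
Signs: − − + + − −
Runs: −×2, +×2, −×2 → 3

3 runs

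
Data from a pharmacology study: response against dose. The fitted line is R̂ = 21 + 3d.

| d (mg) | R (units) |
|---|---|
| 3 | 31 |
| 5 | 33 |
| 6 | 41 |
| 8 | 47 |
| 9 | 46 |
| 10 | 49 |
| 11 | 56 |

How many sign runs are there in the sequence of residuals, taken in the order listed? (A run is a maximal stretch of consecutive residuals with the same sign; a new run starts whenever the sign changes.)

d=3: R̂ = 21 + 3·3 = 30; e = 31 − 30 = 1
d=5: R̂ = 21 + 3·5 = 36; e = 33 − 36 = -3
d=6: R̂ = 21 + 3·6 = 39; e = 41 − 39 = 2
d=8: R̂ = 21 + 3·8 = 45; e = 47 − 45 = 2
d=9: R̂ = 21 + 3·9 = 48; e = 46 − 48 = -2
d=10: R̂ = 21 + 3·10 = 51; e = 49 − 51 = -2
d=11: R̂ = 21 + 3·11 = 54; e = 56 − 54 = 2
Signs: + − + + − − +
Runs: +×1, −×1, +×2, −×2, +×1 → 5

5 runs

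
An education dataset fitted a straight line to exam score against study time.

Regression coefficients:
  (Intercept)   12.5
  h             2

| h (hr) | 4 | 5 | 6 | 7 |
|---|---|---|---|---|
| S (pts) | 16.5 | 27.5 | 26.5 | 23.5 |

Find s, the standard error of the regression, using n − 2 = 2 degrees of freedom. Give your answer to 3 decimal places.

s = 5.196

h=4: ŷ = 12.5 + 2·4 = 20.5; e = 16.5 − 20.5 = -4
h=5: ŷ = 12.5 + 2·5 = 22.5; e = 27.5 − 22.5 = 5
h=6: ŷ = 12.5 + 2·6 = 24.5; e = 26.5 − 24.5 = 2
h=7: ŷ = 12.5 + 2·7 = 26.5; e = 23.5 − 26.5 = -3
SSE = 16 + 25 + 4 + 9 = 54
s = √(54/2) = √27 ≈ 5.196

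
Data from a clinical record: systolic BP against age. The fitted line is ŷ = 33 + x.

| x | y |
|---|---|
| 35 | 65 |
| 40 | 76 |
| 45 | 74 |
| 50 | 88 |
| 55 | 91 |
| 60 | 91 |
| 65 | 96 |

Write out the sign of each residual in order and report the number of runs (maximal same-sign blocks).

x=35: ŷ = 33 + 35 = 68; e = 65 − 68 = -3
x=40: ŷ = 33 + 40 = 73; e = 76 − 73 = 3
x=45: ŷ = 33 + 45 = 78; e = 74 − 78 = -4
x=50: ŷ = 33 + 50 = 83; e = 88 − 83 = 5
x=55: ŷ = 33 + 55 = 88; e = 91 − 88 = 3
x=60: ŷ = 33 + 60 = 93; e = 91 − 93 = -2
x=65: ŷ = 33 + 65 = 98; e = 96 − 98 = -2
Signs: − + − + + − −
Runs: −×1, +×1, −×1, +×2, −×2 → 5

5 runs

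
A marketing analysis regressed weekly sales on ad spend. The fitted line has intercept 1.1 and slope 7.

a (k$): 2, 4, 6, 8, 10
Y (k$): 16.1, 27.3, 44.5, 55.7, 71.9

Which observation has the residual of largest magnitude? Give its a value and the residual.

a=2: ŷ = 1.1 + 7·2 = 15.1; r = 16.1 − 15.1 = 1
a=4: ŷ = 1.1 + 7·4 = 29.1; r = 27.3 − 29.1 = -1.8
a=6: ŷ = 1.1 + 7·6 = 43.1; r = 44.5 − 43.1 = 1.4
a=8: ŷ = 1.1 + 7·8 = 57.1; r = 55.7 − 57.1 = -1.4
a=10: ŷ = 1.1 + 7·10 = 71.1; r = 71.9 − 71.1 = 0.8
Largest |r| is 1.8 at a = 4, residual -1.8.

a = 4, r = -1.8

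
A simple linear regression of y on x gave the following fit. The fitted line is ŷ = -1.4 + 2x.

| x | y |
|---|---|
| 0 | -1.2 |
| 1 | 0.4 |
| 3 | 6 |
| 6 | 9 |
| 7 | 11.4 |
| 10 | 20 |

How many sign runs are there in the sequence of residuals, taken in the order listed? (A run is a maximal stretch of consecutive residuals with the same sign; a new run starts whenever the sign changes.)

5 runs

x=0: ŷ = -1.4 + 2·0 = -1.4; e = -1.2 − (-1.4) = 0.2
x=1: ŷ = -1.4 + 2·1 = 0.6; e = 0.4 − 0.6 = -0.2
x=3: ŷ = -1.4 + 2·3 = 4.6; e = 6 − 4.6 = 1.4
x=6: ŷ = -1.4 + 2·6 = 10.6; e = 9 − 10.6 = -1.6
x=7: ŷ = -1.4 + 2·7 = 12.6; e = 11.4 − 12.6 = -1.2
x=10: ŷ = -1.4 + 2·10 = 18.6; e = 20 − 18.6 = 1.4
Signs: + − + − − +
Runs: +×1, −×1, +×1, −×2, +×1 → 5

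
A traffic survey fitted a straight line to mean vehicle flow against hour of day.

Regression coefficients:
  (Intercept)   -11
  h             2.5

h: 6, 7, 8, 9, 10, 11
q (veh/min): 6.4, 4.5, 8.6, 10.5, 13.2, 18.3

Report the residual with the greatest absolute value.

r = 2.4

h=6: q̂ = -11 + 2.5·6 = 4; r = 6.4 − 4 = 2.4
h=7: q̂ = -11 + 2.5·7 = 6.5; r = 4.5 − 6.5 = -2
h=8: q̂ = -11 + 2.5·8 = 9; r = 8.6 − 9 = -0.4
h=9: q̂ = -11 + 2.5·9 = 11.5; r = 10.5 − 11.5 = -1
h=10: q̂ = -11 + 2.5·10 = 14; r = 13.2 − 14 = -0.8
h=11: q̂ = -11 + 2.5·11 = 16.5; r = 18.3 − 16.5 = 1.8
Largest |r| is 2.4 at h = 6, residual 2.4.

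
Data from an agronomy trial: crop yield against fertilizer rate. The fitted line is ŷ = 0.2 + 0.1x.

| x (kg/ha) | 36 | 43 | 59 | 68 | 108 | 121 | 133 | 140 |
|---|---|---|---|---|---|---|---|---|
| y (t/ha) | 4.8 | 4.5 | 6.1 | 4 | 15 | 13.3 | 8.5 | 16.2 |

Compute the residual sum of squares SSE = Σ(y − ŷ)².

x=36: ŷ = 0.2 + 0.1·36 = 3.8; e = 4.8 − 3.8 = 1
x=43: ŷ = 0.2 + 0.1·43 = 4.5; e = 4.5 − 4.5 = 0
x=59: ŷ = 0.2 + 0.1·59 = 6.1; e = 6.1 − 6.1 = 0
x=68: ŷ = 0.2 + 0.1·68 = 7; e = 4 − 7 = -3
x=108: ŷ = 0.2 + 0.1·108 = 11; e = 15 − 11 = 4
x=121: ŷ = 0.2 + 0.1·121 = 12.3; e = 13.3 − 12.3 = 1
x=133: ŷ = 0.2 + 0.1·133 = 13.5; e = 8.5 − 13.5 = -5
x=140: ŷ = 0.2 + 0.1·140 = 14.2; e = 16.2 − 14.2 = 2
SSE = 1 + 0 + 0 + 9 + 16 + 1 + 25 + 4 = 56

SSE = 56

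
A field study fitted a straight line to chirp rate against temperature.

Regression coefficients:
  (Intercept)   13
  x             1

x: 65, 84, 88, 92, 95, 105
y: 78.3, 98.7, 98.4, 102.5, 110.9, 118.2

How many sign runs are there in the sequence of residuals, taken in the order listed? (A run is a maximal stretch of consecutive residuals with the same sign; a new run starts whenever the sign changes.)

3 runs

x=65: ŷ = 13 + 65 = 78; r = 78.3 − 78 = 0.3
x=84: ŷ = 13 + 84 = 97; r = 98.7 − 97 = 1.7
x=88: ŷ = 13 + 88 = 101; r = 98.4 − 101 = -2.6
x=92: ŷ = 13 + 92 = 105; r = 102.5 − 105 = -2.5
x=95: ŷ = 13 + 95 = 108; r = 110.9 − 108 = 2.9
x=105: ŷ = 13 + 105 = 118; r = 118.2 − 118 = 0.2
Signs: + + − − + +
Runs: +×2, −×2, +×2 → 3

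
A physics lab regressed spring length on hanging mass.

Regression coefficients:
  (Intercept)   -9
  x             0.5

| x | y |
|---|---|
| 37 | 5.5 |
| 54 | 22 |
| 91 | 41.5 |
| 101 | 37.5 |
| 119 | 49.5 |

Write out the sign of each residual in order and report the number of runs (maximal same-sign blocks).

3 runs

x=37: ŷ = -9 + 0.5·37 = 9.5; r = 5.5 − 9.5 = -4
x=54: ŷ = -9 + 0.5·54 = 18; r = 22 − 18 = 4
x=91: ŷ = -9 + 0.5·91 = 36.5; r = 41.5 − 36.5 = 5
x=101: ŷ = -9 + 0.5·101 = 41.5; r = 37.5 − 41.5 = -4
x=119: ŷ = -9 + 0.5·119 = 50.5; r = 49.5 − 50.5 = -1
Signs: − + + − −
Runs: −×1, +×2, −×2 → 3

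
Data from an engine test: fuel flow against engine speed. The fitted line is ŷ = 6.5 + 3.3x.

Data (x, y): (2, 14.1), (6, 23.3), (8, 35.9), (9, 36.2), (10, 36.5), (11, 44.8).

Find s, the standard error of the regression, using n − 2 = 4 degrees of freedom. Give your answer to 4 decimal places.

x=2: ŷ = 6.5 + 3.3·2 = 13.1; e = 14.1 − 13.1 = 1
x=6: ŷ = 6.5 + 3.3·6 = 26.3; e = 23.3 − 26.3 = -3
x=8: ŷ = 6.5 + 3.3·8 = 32.9; e = 35.9 − 32.9 = 3
x=9: ŷ = 6.5 + 3.3·9 = 36.2; e = 36.2 − 36.2 = 0
x=10: ŷ = 6.5 + 3.3·10 = 39.5; e = 36.5 − 39.5 = -3
x=11: ŷ = 6.5 + 3.3·11 = 42.8; e = 44.8 − 42.8 = 2
SSE = 1 + 9 + 9 + 0 + 9 + 4 = 32
s = √(32/4) = √8 ≈ 2.8284

s = 2.8284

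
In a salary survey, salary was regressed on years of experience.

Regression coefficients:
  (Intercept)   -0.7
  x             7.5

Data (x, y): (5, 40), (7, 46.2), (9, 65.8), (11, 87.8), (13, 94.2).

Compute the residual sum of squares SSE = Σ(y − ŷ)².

x=5: ŷ = -0.7 + 7.5·5 = 36.8; e = 40 − 36.8 = 3.2
x=7: ŷ = -0.7 + 7.5·7 = 51.8; e = 46.2 − 51.8 = -5.6
x=9: ŷ = -0.7 + 7.5·9 = 66.8; e = 65.8 − 66.8 = -1
x=11: ŷ = -0.7 + 7.5·11 = 81.8; e = 87.8 − 81.8 = 6
x=13: ŷ = -0.7 + 7.5·13 = 96.8; e = 94.2 − 96.8 = -2.6
SSE = 10.24 + 31.36 + 1 + 36 + 6.76 = 85.36

SSE = 85.36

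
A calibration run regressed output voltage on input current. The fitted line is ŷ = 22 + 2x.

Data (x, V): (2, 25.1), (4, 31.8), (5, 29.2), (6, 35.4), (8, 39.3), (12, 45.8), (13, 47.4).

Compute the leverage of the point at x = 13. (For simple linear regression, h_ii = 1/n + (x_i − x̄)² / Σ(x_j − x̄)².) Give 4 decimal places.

x̄ = (2 + 4 + 5 + 6 + 8 + 12 + 13)/7 = 7.14286
Σ(x − x̄)² = 26.449 + 9.87755 + 4.59184 + 1.30612 + 0.734694 + 23.5918 + 34.3061 = 100.857
h = 1/7 + (5.85714)²/100.857 = 0.142857 + 0.340146 = 0.4830

h = 0.4830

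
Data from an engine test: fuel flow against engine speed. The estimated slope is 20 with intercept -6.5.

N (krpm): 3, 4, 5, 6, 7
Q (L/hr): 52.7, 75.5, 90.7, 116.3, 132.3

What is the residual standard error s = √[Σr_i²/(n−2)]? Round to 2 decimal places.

s = 2.69

N=3: ŷ = -6.5 + 20·3 = 53.5; r = 52.7 − 53.5 = -0.8
N=4: ŷ = -6.5 + 20·4 = 73.5; r = 75.5 − 73.5 = 2
N=5: ŷ = -6.5 + 20·5 = 93.5; r = 90.7 − 93.5 = -2.8
N=6: ŷ = -6.5 + 20·6 = 113.5; r = 116.3 − 113.5 = 2.8
N=7: ŷ = -6.5 + 20·7 = 133.5; r = 132.3 − 133.5 = -1.2
SSE = 0.64 + 4 + 7.84 + 7.84 + 1.44 = 21.76
s = √(21.76/3) = √7.25333 ≈ 2.69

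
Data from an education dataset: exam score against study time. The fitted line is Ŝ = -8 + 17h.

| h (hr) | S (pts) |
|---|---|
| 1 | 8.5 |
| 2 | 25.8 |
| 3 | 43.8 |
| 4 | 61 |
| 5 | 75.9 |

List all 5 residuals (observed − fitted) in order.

h=1: Ŝ = -8 + 17·1 = 9; e = 8.5 − 9 = -0.5
h=2: Ŝ = -8 + 17·2 = 26; e = 25.8 − 26 = -0.2
h=3: Ŝ = -8 + 17·3 = 43; e = 43.8 − 43 = 0.8
h=4: Ŝ = -8 + 17·4 = 60; e = 61 − 60 = 1
h=5: Ŝ = -8 + 17·5 = 77; e = 75.9 − 77 = -1.1

-0.5, -0.2, 0.8, 1, -1.1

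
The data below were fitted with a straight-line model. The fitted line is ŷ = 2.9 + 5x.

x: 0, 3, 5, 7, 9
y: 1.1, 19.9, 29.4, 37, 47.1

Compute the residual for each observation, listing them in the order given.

x=0: ŷ = 2.9 + 5·0 = 2.9; e = 1.1 − 2.9 = -1.8
x=3: ŷ = 2.9 + 5·3 = 17.9; e = 19.9 − 17.9 = 2
x=5: ŷ = 2.9 + 5·5 = 27.9; e = 29.4 − 27.9 = 1.5
x=7: ŷ = 2.9 + 5·7 = 37.9; e = 37 − 37.9 = -0.9
x=9: ŷ = 2.9 + 5·9 = 47.9; e = 47.1 − 47.9 = -0.8

-1.8, 2, 1.5, -0.9, -0.8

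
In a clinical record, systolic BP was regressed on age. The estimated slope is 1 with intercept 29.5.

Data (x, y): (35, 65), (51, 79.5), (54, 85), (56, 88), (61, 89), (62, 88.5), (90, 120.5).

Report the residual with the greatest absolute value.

e = -3

x=35: ŷ = 29.5 + 35 = 64.5; e = 65 − 64.5 = 0.5
x=51: ŷ = 29.5 + 51 = 80.5; e = 79.5 − 80.5 = -1
x=54: ŷ = 29.5 + 54 = 83.5; e = 85 − 83.5 = 1.5
x=56: ŷ = 29.5 + 56 = 85.5; e = 88 − 85.5 = 2.5
x=61: ŷ = 29.5 + 61 = 90.5; e = 89 − 90.5 = -1.5
x=62: ŷ = 29.5 + 62 = 91.5; e = 88.5 − 91.5 = -3
x=90: ŷ = 29.5 + 90 = 119.5; e = 120.5 − 119.5 = 1
Largest |e| is 3 at x = 62, residual -3.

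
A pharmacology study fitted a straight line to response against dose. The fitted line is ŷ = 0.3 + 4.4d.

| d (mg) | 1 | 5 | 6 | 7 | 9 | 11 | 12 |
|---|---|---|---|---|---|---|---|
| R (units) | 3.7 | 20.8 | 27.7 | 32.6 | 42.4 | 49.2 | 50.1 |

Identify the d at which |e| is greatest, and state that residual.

d = 12, e = -3

d=1: ŷ = 0.3 + 4.4·1 = 4.7; e = 3.7 − 4.7 = -1
d=5: ŷ = 0.3 + 4.4·5 = 22.3; e = 20.8 − 22.3 = -1.5
d=6: ŷ = 0.3 + 4.4·6 = 26.7; e = 27.7 − 26.7 = 1
d=7: ŷ = 0.3 + 4.4·7 = 31.1; e = 32.6 − 31.1 = 1.5
d=9: ŷ = 0.3 + 4.4·9 = 39.9; e = 42.4 − 39.9 = 2.5
d=11: ŷ = 0.3 + 4.4·11 = 48.7; e = 49.2 − 48.7 = 0.5
d=12: ŷ = 0.3 + 4.4·12 = 53.1; e = 50.1 − 53.1 = -3
Largest |e| is 3 at d = 12, residual -3.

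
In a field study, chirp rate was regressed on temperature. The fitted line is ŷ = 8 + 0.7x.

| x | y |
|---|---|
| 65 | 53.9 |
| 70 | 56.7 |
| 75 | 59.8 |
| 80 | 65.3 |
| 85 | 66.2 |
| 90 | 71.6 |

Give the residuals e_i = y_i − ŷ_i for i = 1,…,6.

0.4, -0.3, -0.7, 1.3, -1.3, 0.6

x=65: ŷ = 8 + 0.7·65 = 53.5; e = 53.9 − 53.5 = 0.4
x=70: ŷ = 8 + 0.7·70 = 57; e = 56.7 − 57 = -0.3
x=75: ŷ = 8 + 0.7·75 = 60.5; e = 59.8 − 60.5 = -0.7
x=80: ŷ = 8 + 0.7·80 = 64; e = 65.3 − 64 = 1.3
x=85: ŷ = 8 + 0.7·85 = 67.5; e = 66.2 − 67.5 = -1.3
x=90: ŷ = 8 + 0.7·90 = 71; e = 71.6 − 71 = 0.6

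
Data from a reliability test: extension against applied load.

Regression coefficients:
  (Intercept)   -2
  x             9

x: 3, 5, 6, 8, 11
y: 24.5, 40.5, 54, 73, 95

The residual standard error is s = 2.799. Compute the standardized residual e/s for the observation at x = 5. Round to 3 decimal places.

-0.893

ŷ = -2 + 9·5 = 43
e = 40.5 − 43 = -2.5
e/s = -2.5 / 2.799 = -0.893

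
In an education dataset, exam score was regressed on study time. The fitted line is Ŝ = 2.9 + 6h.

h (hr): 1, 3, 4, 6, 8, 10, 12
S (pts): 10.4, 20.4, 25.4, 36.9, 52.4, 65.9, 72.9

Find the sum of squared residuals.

h=1: Ŝ = 2.9 + 6·1 = 8.9; r = 10.4 − 8.9 = 1.5
h=3: Ŝ = 2.9 + 6·3 = 20.9; r = 20.4 − 20.9 = -0.5
h=4: Ŝ = 2.9 + 6·4 = 26.9; r = 25.4 − 26.9 = -1.5
h=6: Ŝ = 2.9 + 6·6 = 38.9; r = 36.9 − 38.9 = -2
h=8: Ŝ = 2.9 + 6·8 = 50.9; r = 52.4 − 50.9 = 1.5
h=10: Ŝ = 2.9 + 6·10 = 62.9; r = 65.9 − 62.9 = 3
h=12: Ŝ = 2.9 + 6·12 = 74.9; r = 72.9 − 74.9 = -2
SSE = 2.25 + 0.25 + 2.25 + 4 + 2.25 + 9 + 4 = 24

SSE = 24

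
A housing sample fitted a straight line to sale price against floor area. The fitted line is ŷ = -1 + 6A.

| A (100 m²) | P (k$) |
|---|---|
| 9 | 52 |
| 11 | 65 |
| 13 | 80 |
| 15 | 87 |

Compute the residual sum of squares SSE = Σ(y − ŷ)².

A=9: ŷ = -1 + 6·9 = 53; r = 52 − 53 = -1
A=11: ŷ = -1 + 6·11 = 65; r = 65 − 65 = 0
A=13: ŷ = -1 + 6·13 = 77; r = 80 − 77 = 3
A=15: ŷ = -1 + 6·15 = 89; r = 87 − 89 = -2
SSE = 1 + 0 + 9 + 4 = 14

SSE = 14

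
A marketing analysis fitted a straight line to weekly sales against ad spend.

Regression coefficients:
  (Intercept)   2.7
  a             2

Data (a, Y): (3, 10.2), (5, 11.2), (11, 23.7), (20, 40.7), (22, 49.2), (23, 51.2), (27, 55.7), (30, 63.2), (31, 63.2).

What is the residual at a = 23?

e = 2.5

Ŷ = 2.7 + 2·23 = 48.7
e = 51.2 − 48.7 = 2.5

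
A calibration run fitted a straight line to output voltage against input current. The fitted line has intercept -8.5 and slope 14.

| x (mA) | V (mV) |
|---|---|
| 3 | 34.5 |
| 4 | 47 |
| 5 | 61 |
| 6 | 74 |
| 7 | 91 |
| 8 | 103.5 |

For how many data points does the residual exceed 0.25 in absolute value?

x=3: V̂ = -8.5 + 14·3 = 33.5; e = 34.5 − 33.5 = 1
x=4: V̂ = -8.5 + 14·4 = 47.5; e = 47 − 47.5 = -0.5
x=5: V̂ = -8.5 + 14·5 = 61.5; e = 61 − 61.5 = -0.5
x=6: V̂ = -8.5 + 14·6 = 75.5; e = 74 − 75.5 = -1.5
x=7: V̂ = -8.5 + 14·7 = 89.5; e = 91 − 89.5 = 1.5
x=8: V̂ = -8.5 + 14·8 = 103.5; e = 103.5 − 103.5 = 0
|e| > 0.25: x=3 (|e|=1), x=4 (|e|=0.5), x=5 (|e|=0.5), x=6 (|e|=1.5), x=7 (|e|=1.5) → 5

5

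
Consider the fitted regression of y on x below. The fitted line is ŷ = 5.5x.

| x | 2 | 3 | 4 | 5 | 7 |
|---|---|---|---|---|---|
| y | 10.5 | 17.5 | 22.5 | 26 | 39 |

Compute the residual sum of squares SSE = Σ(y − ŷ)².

x=2: ŷ = 5.5·2 = 11; r = 10.5 − 11 = -0.5
x=3: ŷ = 5.5·3 = 16.5; r = 17.5 − 16.5 = 1
x=4: ŷ = 5.5·4 = 22; r = 22.5 − 22 = 0.5
x=5: ŷ = 5.5·5 = 27.5; r = 26 − 27.5 = -1.5
x=7: ŷ = 5.5·7 = 38.5; r = 39 − 38.5 = 0.5
SSE = 0.25 + 1 + 0.25 + 2.25 + 0.25 = 4

SSE = 4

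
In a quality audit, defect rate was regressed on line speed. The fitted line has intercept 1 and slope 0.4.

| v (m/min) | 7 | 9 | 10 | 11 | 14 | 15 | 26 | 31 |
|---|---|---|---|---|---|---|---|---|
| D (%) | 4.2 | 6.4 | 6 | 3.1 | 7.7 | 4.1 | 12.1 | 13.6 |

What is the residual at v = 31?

r = 0.2

ŷ = 1 + 0.4·31 = 13.4
r = 13.6 − 13.4 = 0.2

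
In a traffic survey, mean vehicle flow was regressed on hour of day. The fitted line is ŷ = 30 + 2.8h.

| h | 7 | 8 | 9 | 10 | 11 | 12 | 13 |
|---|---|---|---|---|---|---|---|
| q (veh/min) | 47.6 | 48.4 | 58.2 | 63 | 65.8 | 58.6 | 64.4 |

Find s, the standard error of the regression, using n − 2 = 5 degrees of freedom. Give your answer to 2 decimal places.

h=7: ŷ = 30 + 2.8·7 = 49.6; r = 47.6 − 49.6 = -2
h=8: ŷ = 30 + 2.8·8 = 52.4; r = 48.4 − 52.4 = -4
h=9: ŷ = 30 + 2.8·9 = 55.2; r = 58.2 − 55.2 = 3
h=10: ŷ = 30 + 2.8·10 = 58; r = 63 − 58 = 5
h=11: ŷ = 30 + 2.8·11 = 60.8; r = 65.8 − 60.8 = 5
h=12: ŷ = 30 + 2.8·12 = 63.6; r = 58.6 − 63.6 = -5
h=13: ŷ = 30 + 2.8·13 = 66.4; r = 64.4 − 66.4 = -2
SSE = 4 + 16 + 9 + 25 + 25 + 25 + 4 = 108
s = √(108/5) = √21.6 ≈ 4.65

s = 4.65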